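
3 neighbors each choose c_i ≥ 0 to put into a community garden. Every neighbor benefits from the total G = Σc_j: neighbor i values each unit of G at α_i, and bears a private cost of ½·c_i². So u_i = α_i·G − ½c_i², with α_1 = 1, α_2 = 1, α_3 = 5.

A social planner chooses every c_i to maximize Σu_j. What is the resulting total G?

21

Planner FOC: ∂(Σu_j)/∂c_i = (Σα_j) − c_i = 0, so c_i^SO = Σα_j = 7 for every i; G^SO = 21.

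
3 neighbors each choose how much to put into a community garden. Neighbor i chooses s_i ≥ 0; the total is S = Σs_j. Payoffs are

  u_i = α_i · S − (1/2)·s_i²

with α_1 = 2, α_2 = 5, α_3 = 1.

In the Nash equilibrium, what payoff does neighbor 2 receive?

27.5

Neighbor i's FOC: ∂u_i/∂s_i = α_i − s_i = 0, so s_i* = α_i.
NE contributions = (2, 5, 1); S = 8.
u_2 = α_2·S − ½·(s_2)² = 5·8 − ½·5² = 27.5.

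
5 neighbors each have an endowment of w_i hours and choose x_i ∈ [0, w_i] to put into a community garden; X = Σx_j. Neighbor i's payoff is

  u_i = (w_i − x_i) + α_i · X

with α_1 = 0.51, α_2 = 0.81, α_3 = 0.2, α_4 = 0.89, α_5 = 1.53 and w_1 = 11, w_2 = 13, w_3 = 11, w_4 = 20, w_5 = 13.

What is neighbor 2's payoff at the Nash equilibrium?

∂u_i/∂x_i = α_i − 1, so neighbor i contributes w_i if α_i > 1, else 0.
α_i > 1 for i ∈ {5}; NE contributions (0, 0, 0, 0, 13), X = 13.
u_2 = (13 − 0) + 0.81·13 = 23.53.

23.53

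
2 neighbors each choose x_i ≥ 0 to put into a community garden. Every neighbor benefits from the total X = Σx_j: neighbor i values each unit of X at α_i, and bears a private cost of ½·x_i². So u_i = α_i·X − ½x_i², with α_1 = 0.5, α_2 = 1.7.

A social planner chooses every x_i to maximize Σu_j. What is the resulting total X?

Planner FOC: ∂(Σu_j)/∂x_i = (Σα_j) − x_i = 0, so x_i^SO = Σα_j = 2.2 for every i; X^SO = 4.4.

4.4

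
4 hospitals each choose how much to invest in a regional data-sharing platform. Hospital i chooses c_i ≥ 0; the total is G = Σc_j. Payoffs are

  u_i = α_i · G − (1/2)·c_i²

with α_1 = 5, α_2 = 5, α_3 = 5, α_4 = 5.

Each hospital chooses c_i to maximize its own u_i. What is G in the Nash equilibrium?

20

Hospital i's FOC: ∂u_i/∂c_i = α_i − c_i = 0, so c_i* = α_i.
NE contributions = (5, 5, 5, 5); G = 20.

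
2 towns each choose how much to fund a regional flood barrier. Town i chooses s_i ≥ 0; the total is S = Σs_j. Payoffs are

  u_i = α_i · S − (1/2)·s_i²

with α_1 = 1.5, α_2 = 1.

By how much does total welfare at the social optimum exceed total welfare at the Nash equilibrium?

1.625

Town i's FOC: ∂u_i/∂s_i = α_i − s_i = 0, so s_i* = α_i.
NE contributions = (1.5, 1); S = 2.5.
W^NE = (Σα)·S − ½Σα_i² = 2.5² − ½·3.25 = 4.625.
Planner sets s_i = Σα_j = 2.5 for every i, so S^SO = 2·2.5 = 5.
W^SO = (Σα)·S^SO − ½·2·(Σα)² = (2/2)·2.5² = 6.25.
Deadweight loss = W^SO − W^NE = 1.625.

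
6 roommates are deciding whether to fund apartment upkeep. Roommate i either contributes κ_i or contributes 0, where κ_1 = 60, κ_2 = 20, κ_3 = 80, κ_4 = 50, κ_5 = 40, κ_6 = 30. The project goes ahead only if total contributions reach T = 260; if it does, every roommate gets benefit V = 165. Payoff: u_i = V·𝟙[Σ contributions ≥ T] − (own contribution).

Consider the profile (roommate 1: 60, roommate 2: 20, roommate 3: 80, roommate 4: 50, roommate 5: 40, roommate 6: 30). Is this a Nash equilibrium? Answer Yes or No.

Total = 280 ≥ 260: provided.
Roommate 1 (pledges 60, payoff 105): dropping to 0 → total 220, payoff 0. No gain.
Roommate 2 (pledges 20, payoff 145): dropping to 0 → total 260, payoff 165. Profitable deviation.

No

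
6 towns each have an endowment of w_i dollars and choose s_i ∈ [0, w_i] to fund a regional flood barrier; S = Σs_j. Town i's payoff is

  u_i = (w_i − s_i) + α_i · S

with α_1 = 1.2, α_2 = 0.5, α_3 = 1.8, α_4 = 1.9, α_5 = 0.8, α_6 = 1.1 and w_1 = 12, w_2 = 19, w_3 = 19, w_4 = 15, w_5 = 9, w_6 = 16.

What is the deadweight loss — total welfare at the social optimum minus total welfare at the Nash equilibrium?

∂u_i/∂s_i = α_i − 1, so town i contributes w_i if α_i > 1, else 0.
α_i > 1 for i ∈ {1, 3, 4, 6}; NE contributions (12, 0, 19, 15, 0, 16), S = 62.
W^NE = Σw_i − S^NE + (Σα_i)·S^NE = 90 + 6.3·62 = 480.6.
Planner: ∂(Σu_j)/∂s_i = Σα_j − 1 = 6.3 > 0, so everyone contributes w_i; S^SO = 90, W^SO = 90 + 6.3·90 = 657.
Deadweight loss = 176.4.

176.4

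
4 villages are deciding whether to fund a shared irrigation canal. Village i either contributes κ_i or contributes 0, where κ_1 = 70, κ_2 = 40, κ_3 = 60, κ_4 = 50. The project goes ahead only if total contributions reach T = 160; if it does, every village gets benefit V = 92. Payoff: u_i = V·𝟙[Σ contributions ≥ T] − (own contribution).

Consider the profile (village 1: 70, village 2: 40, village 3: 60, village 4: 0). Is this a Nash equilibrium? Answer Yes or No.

Yes

Total = 170 ≥ 160: provided.
Village 1 (pledges 70, payoff 22): dropping to 0 → total 100, payoff 0. No gain.
Village 2 (pledges 40, payoff 52): dropping to 0 → total 130, payoff 0. No gain.
Village 3 (pledges 60, payoff 32): dropping to 0 → total 110, payoff 0. No gain.
Village 4 (pledges 0, payoff 92): pledging 50 → total 220, payoff 42. No gain.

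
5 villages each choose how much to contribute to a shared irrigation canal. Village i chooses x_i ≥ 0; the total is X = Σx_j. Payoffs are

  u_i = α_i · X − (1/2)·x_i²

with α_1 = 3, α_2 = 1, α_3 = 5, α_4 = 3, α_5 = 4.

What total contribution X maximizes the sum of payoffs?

80

Planner FOC: ∂(Σu_j)/∂x_i = (Σα_j) − x_i = 0, so x_i^SO = Σα_j = 16 for every i; X^SO = 80.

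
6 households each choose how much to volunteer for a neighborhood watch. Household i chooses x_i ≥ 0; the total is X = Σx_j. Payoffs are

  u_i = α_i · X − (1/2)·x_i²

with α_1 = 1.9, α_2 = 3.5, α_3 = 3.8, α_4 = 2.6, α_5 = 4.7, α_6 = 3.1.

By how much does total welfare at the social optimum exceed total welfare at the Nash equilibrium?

Household i's FOC: ∂u_i/∂x_i = α_i − x_i = 0, so x_i* = α_i.
NE contributions = (1.9, 3.5, 3.8, 2.6, 4.7, 3.1); X = 19.6.
W^NE = (Σα)·X − ½Σα_i² = 19.6² − ½·68.76 = 349.78.
Planner sets x_i = Σα_j = 19.6 for every i, so X^SO = 6·19.6 = 117.6.
W^SO = (Σα)·X^SO − ½·6·(Σα)² = (6/2)·19.6² = 1152.48.
Deadweight loss = W^SO − W^NE = 802.7.

802.7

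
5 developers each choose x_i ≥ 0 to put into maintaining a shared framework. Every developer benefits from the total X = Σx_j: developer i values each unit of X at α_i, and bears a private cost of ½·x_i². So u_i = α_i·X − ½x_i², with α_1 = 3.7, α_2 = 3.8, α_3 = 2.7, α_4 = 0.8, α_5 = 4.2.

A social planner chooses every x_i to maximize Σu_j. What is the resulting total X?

76

Planner FOC: ∂(Σu_j)/∂x_i = (Σα_j) − x_i = 0, so x_i^SO = Σα_j = 15.2 for every i; X^SO = 76.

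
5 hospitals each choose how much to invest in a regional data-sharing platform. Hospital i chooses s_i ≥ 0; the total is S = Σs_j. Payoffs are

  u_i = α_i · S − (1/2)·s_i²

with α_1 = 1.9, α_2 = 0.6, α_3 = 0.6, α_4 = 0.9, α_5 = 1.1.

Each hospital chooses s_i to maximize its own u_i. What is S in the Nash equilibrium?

5.1

Hospital i's FOC: ∂u_i/∂s_i = α_i − s_i = 0, so s_i* = α_i.
NE contributions = (1.9, 0.6, 0.6, 0.9, 1.1); S = 5.1.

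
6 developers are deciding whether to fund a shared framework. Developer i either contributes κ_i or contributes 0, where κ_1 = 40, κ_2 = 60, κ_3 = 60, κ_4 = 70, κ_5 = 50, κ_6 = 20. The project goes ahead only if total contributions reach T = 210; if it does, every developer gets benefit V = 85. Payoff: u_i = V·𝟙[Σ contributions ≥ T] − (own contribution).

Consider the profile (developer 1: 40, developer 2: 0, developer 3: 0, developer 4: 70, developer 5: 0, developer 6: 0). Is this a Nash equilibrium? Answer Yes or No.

No

Total = 110 < 210: not provided.
Developer 1 (pledges 40, payoff -40): dropping to 0 → total 70, payoff 0. Profitable deviation.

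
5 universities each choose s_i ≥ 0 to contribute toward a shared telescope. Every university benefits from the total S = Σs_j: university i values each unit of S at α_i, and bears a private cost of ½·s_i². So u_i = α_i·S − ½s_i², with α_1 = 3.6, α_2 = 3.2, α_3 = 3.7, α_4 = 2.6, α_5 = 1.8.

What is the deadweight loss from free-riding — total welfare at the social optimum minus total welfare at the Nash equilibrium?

356.46

University i's FOC: ∂u_i/∂s_i = α_i − s_i = 0, so s_i* = α_i.
NE contributions = (3.6, 3.2, 3.7, 2.6, 1.8); S = 14.9.
W^NE = (Σα)·S − ½Σα_i² = 14.9² − ½·46.89 = 198.565.
Planner sets s_i = Σα_j = 14.9 for every i, so S^SO = 5·14.9 = 74.5.
W^SO = (Σα)·S^SO − ½·5·(Σα)² = (5/2)·14.9² = 555.025.
Deadweight loss = W^SO − W^NE = 356.46.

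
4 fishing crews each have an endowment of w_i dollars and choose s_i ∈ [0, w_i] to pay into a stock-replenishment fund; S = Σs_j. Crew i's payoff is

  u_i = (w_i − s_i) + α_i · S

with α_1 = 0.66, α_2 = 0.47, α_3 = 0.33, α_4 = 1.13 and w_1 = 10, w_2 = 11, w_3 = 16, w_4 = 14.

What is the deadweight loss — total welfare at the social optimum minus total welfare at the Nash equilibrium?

∂u_i/∂s_i = α_i − 1, so crew i contributes w_i if α_i > 1, else 0.
α_i > 1 for i ∈ {4}; NE contributions (0, 0, 0, 14), S = 14.
W^NE = Σw_i − S^NE + (Σα_i)·S^NE = 51 + 1.59·14 = 73.26.
Planner: ∂(Σu_j)/∂s_i = Σα_j − 1 = 1.59 > 0, so everyone contributes w_i; S^SO = 51, W^SO = 51 + 1.59·51 = 132.09.
Deadweight loss = 58.83.

58.83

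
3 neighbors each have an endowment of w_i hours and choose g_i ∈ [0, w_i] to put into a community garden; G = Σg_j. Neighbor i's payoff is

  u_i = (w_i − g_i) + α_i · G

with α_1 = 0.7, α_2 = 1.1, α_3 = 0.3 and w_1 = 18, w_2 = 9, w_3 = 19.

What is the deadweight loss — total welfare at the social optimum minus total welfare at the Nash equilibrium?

40.7

∂u_i/∂g_i = α_i − 1, so neighbor i contributes w_i if α_i > 1, else 0.
α_i > 1 for i ∈ {2}; NE contributions (0, 9, 0), G = 9.
W^NE = Σw_i − G^NE + (Σα_i)·G^NE = 46 + 1.1·9 = 55.9.
Planner: ∂(Σu_j)/∂g_i = Σα_j − 1 = 1.1 > 0, so everyone contributes w_i; G^SO = 46, W^SO = 46 + 1.1·46 = 96.6.
Deadweight loss = 40.7.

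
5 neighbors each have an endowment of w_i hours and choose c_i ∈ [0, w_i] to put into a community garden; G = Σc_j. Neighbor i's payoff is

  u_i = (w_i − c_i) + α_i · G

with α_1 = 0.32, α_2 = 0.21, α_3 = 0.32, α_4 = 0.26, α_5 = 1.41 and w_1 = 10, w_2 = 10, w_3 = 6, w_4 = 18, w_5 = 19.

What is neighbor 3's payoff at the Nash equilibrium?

12.08

∂u_i/∂c_i = α_i − 1, so neighbor i contributes w_i if α_i > 1, else 0.
α_i > 1 for i ∈ {5}; NE contributions (0, 0, 0, 0, 19), G = 19.
u_3 = (6 − 0) + 0.32·19 = 12.08.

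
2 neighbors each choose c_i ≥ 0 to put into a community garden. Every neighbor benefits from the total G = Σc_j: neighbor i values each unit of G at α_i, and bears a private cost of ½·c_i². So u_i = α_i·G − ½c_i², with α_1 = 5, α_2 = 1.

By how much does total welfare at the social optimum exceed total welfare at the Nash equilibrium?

13

Neighbor i's FOC: ∂u_i/∂c_i = α_i − c_i = 0, so c_i* = α_i.
NE contributions = (5, 1); G = 6.
W^NE = (Σα)·G − ½Σα_i² = 6² − ½·26 = 23.
Planner sets c_i = Σα_j = 6 for every i, so G^SO = 2·6 = 12.
W^SO = (Σα)·G^SO − ½·2·(Σα)² = (2/2)·6² = 36.
Deadweight loss = W^SO − W^NE = 13.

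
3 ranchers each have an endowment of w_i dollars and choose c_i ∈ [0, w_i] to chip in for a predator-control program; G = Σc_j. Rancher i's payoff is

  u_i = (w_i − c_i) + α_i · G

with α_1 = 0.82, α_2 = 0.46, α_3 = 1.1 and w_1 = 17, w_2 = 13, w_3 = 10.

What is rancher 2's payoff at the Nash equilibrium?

17.6

∂u_i/∂c_i = α_i − 1, so rancher i contributes w_i if α_i > 1, else 0.
α_i > 1 for i ∈ {3}; NE contributions (0, 0, 10), G = 10.
u_2 = (13 − 0) + 0.46·10 = 17.6.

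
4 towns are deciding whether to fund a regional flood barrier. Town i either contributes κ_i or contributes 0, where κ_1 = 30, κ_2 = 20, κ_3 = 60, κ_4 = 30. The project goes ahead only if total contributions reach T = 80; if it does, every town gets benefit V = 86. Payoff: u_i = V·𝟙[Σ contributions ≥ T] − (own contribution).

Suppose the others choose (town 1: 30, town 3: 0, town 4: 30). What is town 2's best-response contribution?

Others' total = 60. Contributing 20 brings total to 80 ≥ 80: gain V − κ_2 = 66.
Best response: 20.

20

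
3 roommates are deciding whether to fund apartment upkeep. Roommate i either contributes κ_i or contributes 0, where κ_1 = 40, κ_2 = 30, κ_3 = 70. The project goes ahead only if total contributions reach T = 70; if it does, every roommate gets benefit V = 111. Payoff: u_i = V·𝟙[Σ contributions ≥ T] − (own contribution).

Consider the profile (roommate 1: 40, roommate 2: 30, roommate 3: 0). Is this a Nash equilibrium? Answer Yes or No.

Yes

Total = 70 ≥ 70: provided.
Roommate 1 (pledges 40, payoff 71): dropping to 0 → total 30, payoff 0. No gain.
Roommate 2 (pledges 30, payoff 81): dropping to 0 → total 40, payoff 0. No gain.
Roommate 3 (pledges 0, payoff 111): pledging 70 → total 140, payoff 41. No gain.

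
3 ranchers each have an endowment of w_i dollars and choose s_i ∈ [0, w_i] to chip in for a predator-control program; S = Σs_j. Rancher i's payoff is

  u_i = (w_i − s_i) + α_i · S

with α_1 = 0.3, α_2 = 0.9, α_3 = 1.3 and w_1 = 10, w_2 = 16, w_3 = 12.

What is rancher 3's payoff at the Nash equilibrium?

15.6

∂u_i/∂s_i = α_i − 1, so rancher i contributes w_i if α_i > 1, else 0.
α_i > 1 for i ∈ {3}; NE contributions (0, 0, 12), S = 12.
u_3 = (12 − 12) + 1.3·12 = 15.6.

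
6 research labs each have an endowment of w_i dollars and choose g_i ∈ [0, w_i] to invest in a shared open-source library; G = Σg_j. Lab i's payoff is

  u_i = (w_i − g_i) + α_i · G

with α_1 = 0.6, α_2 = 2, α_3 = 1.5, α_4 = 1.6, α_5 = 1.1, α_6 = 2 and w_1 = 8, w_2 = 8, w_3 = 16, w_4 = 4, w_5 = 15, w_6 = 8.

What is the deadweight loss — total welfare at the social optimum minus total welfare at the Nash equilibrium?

∂u_i/∂g_i = α_i − 1, so lab i contributes w_i if α_i > 1, else 0.
α_i > 1 for i ∈ {2, 3, 4, 5, 6}; NE contributions (0, 8, 16, 4, 15, 8), G = 51.
W^NE = Σw_i − G^NE + (Σα_i)·G^NE = 59 + 7.8·51 = 456.8.
Planner: ∂(Σu_j)/∂g_i = Σα_j − 1 = 7.8 > 0, so everyone contributes w_i; G^SO = 59, W^SO = 59 + 7.8·59 = 519.2.
Deadweight loss = 62.4.

62.4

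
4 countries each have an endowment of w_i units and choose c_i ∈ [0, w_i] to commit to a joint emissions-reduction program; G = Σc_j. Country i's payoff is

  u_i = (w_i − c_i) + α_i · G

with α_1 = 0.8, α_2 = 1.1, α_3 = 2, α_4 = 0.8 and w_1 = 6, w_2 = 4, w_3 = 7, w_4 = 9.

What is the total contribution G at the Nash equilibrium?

11

∂u_i/∂c_i = α_i − 1, so country i contributes w_i if α_i > 1, else 0.
α_i > 1 for i ∈ {2, 3}; NE contributions (0, 4, 7, 0), G = 11.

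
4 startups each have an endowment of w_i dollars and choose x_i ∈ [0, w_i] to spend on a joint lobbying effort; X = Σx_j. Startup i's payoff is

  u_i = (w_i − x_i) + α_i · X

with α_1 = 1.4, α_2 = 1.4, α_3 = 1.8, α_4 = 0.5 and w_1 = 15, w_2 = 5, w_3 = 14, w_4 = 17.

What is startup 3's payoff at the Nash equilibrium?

61.2

∂u_i/∂x_i = α_i − 1, so startup i contributes w_i if α_i > 1, else 0.
α_i > 1 for i ∈ {1, 2, 3}; NE contributions (15, 5, 14, 0), X = 34.
u_3 = (14 − 14) + 1.8·34 = 61.2.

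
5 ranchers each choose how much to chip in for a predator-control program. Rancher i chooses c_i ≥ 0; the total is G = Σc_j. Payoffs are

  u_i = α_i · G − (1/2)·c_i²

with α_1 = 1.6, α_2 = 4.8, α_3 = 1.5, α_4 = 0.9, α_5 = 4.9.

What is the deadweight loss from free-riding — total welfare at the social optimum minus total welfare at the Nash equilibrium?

Rancher i's FOC: ∂u_i/∂c_i = α_i − c_i = 0, so c_i* = α_i.
NE contributions = (1.6, 4.8, 1.5, 0.9, 4.9); G = 13.7.
W^NE = (Σα)·G − ½Σα_i² = 13.7² − ½·52.67 = 161.355.
Planner sets c_i = Σα_j = 13.7 for every i, so G^SO = 5·13.7 = 68.5.
W^SO = (Σα)·G^SO − ½·5·(Σα)² = (5/2)·13.7² = 469.225.
Deadweight loss = W^SO − W^NE = 307.87.

307.87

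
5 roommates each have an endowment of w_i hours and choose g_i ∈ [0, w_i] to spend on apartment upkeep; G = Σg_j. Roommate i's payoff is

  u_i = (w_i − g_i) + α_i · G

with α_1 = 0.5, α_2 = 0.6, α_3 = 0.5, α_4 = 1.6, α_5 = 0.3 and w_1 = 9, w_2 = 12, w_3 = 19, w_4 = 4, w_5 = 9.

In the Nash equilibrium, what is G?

∂u_i/∂g_i = α_i − 1, so roommate i contributes w_i if α_i > 1, else 0.
α_i > 1 for i ∈ {4}; NE contributions (0, 0, 0, 4, 0), G = 4.

4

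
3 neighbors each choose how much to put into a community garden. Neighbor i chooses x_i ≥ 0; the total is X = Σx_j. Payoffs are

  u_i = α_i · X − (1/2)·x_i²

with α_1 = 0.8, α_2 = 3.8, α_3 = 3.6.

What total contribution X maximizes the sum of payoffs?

Planner FOC: ∂(Σu_j)/∂x_i = (Σα_j) − x_i = 0, so x_i^SO = Σα_j = 8.2 for every i; X^SO = 24.6.

24.6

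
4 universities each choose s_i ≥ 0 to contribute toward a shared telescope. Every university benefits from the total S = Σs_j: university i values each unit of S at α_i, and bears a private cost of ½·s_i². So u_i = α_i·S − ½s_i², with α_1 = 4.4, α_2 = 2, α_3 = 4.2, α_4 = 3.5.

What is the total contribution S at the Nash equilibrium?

University i's FOC: ∂u_i/∂s_i = α_i − s_i = 0, so s_i* = α_i.
NE contributions = (4.4, 2, 4.2, 3.5); S = 14.1.

14.1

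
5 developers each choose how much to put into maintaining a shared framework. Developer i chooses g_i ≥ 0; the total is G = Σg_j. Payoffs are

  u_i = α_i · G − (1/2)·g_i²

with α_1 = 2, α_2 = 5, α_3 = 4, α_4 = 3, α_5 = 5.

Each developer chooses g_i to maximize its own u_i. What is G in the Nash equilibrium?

Developer i's FOC: ∂u_i/∂g_i = α_i − g_i = 0, so g_i* = α_i.
NE contributions = (2, 5, 4, 3, 5); G = 19.

19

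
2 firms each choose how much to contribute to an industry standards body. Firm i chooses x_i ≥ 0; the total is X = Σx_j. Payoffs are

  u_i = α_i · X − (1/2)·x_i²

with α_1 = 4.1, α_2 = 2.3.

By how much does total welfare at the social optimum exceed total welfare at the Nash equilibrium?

11.05

Firm i's FOC: ∂u_i/∂x_i = α_i − x_i = 0, so x_i* = α_i.
NE contributions = (4.1, 2.3); X = 6.4.
W^NE = (Σα)·X − ½Σα_i² = 6.4² − ½·22.1 = 29.91.
Planner sets x_i = Σα_j = 6.4 for every i, so X^SO = 2·6.4 = 12.8.
W^SO = (Σα)·X^SO − ½·2·(Σα)² = (2/2)·6.4² = 40.96.
Deadweight loss = W^SO − W^NE = 11.05.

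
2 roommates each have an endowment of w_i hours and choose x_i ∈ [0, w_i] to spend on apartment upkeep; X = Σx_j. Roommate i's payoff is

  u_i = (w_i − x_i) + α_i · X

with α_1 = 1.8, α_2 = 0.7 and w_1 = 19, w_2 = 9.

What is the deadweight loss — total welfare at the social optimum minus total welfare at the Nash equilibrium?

13.5

∂u_i/∂x_i = α_i − 1, so roommate i contributes w_i if α_i > 1, else 0.
α_i > 1 for i ∈ {1}; NE contributions (19, 0), X = 19.
W^NE = Σw_i − X^NE + (Σα_i)·X^NE = 28 + 1.5·19 = 56.5.
Planner: ∂(Σu_j)/∂x_i = Σα_j − 1 = 1.5 > 0, so everyone contributes w_i; X^SO = 28, W^SO = 28 + 1.5·28 = 70.
Deadweight loss = 13.5.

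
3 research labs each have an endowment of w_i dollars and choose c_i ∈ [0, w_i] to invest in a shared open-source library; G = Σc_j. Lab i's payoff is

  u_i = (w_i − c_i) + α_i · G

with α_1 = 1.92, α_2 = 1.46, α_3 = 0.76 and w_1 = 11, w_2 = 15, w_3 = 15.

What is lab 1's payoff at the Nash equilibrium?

49.92

∂u_i/∂c_i = α_i − 1, so lab i contributes w_i if α_i > 1, else 0.
α_i > 1 for i ∈ {1, 2}; NE contributions (11, 15, 0), G = 26.
u_1 = (11 − 11) + 1.92·26 = 49.92.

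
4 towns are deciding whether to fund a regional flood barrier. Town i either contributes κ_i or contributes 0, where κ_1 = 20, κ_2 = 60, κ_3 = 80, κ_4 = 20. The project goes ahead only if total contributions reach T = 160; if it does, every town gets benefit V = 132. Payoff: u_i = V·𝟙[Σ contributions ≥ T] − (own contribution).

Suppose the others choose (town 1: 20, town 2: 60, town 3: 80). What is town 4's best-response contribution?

0

Others' total = 160 ≥ 160; contributing adds cost 20 for no extra benefit.
Best response: 0.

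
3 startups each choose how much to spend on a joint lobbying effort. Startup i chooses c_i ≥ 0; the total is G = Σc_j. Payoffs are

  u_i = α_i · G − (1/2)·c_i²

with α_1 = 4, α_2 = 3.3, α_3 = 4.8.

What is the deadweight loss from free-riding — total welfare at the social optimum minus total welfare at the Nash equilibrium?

Startup i's FOC: ∂u_i/∂c_i = α_i − c_i = 0, so c_i* = α_i.
NE contributions = (4, 3.3, 4.8); G = 12.1.
W^NE = (Σα)·G − ½Σα_i² = 12.1² − ½·49.93 = 121.445.
Planner sets c_i = Σα_j = 12.1 for every i, so G^SO = 3·12.1 = 36.3.
W^SO = (Σα)·G^SO − ½·3·(Σα)² = (3/2)·12.1² = 219.615.
Deadweight loss = W^SO − W^NE = 98.17.

98.17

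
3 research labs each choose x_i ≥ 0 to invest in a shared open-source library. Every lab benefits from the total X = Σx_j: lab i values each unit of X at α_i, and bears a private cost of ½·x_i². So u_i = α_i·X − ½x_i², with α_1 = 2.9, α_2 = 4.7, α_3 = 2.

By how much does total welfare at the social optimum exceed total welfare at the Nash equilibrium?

Lab i's FOC: ∂u_i/∂x_i = α_i − x_i = 0, so x_i* = α_i.
NE contributions = (2.9, 4.7, 2); X = 9.6.
W^NE = (Σα)·X − ½Σα_i² = 9.6² − ½·34.5 = 74.91.
Planner sets x_i = Σα_j = 9.6 for every i, so X^SO = 3·9.6 = 28.8.
W^SO = (Σα)·X^SO − ½·3·(Σα)² = (3/2)·9.6² = 138.24.
Deadweight loss = W^SO − W^NE = 63.33.

63.33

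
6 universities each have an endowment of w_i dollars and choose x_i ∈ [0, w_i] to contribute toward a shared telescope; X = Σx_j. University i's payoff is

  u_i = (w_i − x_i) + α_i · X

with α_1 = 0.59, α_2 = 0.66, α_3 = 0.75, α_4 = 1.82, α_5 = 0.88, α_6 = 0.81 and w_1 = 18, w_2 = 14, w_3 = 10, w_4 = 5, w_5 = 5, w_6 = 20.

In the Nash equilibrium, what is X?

5

∂u_i/∂x_i = α_i − 1, so university i contributes w_i if α_i > 1, else 0.
α_i > 1 for i ∈ {4}; NE contributions (0, 0, 0, 5, 0, 0), X = 5.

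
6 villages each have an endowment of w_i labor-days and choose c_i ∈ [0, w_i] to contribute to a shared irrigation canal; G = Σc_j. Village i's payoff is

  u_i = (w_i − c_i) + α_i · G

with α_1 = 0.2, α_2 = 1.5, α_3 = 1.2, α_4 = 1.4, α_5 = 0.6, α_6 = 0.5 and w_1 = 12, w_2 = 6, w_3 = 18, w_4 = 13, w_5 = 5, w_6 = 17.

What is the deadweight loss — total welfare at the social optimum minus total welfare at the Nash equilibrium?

149.6

∂u_i/∂c_i = α_i − 1, so village i contributes w_i if α_i > 1, else 0.
α_i > 1 for i ∈ {2, 3, 4}; NE contributions (0, 6, 18, 13, 0, 0), G = 37.
W^NE = Σw_i − G^NE + (Σα_i)·G^NE = 71 + 4.4·37 = 233.8.
Planner: ∂(Σu_j)/∂c_i = Σα_j − 1 = 4.4 > 0, so everyone contributes w_i; G^SO = 71, W^SO = 71 + 4.4·71 = 383.4.
Deadweight loss = 149.6.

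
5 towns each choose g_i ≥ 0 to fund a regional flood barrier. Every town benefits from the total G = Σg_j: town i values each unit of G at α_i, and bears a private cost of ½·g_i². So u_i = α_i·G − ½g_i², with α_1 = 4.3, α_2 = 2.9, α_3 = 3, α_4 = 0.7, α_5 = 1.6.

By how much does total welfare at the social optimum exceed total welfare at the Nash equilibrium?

253.85

Town i's FOC: ∂u_i/∂g_i = α_i − g_i = 0, so g_i* = α_i.
NE contributions = (4.3, 2.9, 3, 0.7, 1.6); G = 12.5.
W^NE = (Σα)·G − ½Σα_i² = 12.5² − ½·38.95 = 136.775.
Planner sets g_i = Σα_j = 12.5 for every i, so G^SO = 5·12.5 = 62.5.
W^SO = (Σα)·G^SO − ½·5·(Σα)² = (5/2)·12.5² = 390.625.
Deadweight loss = W^SO − W^NE = 253.85.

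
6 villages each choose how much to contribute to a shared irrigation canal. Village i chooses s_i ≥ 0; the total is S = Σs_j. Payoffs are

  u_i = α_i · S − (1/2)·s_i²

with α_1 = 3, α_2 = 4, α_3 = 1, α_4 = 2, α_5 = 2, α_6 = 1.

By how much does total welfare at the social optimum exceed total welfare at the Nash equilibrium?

Village i's FOC: ∂u_i/∂s_i = α_i − s_i = 0, so s_i* = α_i.
NE contributions = (3, 4, 1, 2, 2, 1); S = 13.
W^NE = (Σα)·S − ½Σα_i² = 13² − ½·35 = 151.5.
Planner sets s_i = Σα_j = 13 for every i, so S^SO = 6·13 = 78.
W^SO = (Σα)·S^SO − ½·6·(Σα)² = (6/2)·13² = 507.
Deadweight loss = W^SO − W^NE = 355.5.

355.5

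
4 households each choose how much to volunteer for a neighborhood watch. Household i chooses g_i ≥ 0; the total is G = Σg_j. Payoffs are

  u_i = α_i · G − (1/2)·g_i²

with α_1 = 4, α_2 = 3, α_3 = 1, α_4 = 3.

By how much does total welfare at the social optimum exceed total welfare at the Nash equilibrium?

138.5

Household i's FOC: ∂u_i/∂g_i = α_i − g_i = 0, so g_i* = α_i.
NE contributions = (4, 3, 1, 3); G = 11.
W^NE = (Σα)·G − ½Σα_i² = 11² − ½·35 = 103.5.
Planner sets g_i = Σα_j = 11 for every i, so G^SO = 4·11 = 44.
W^SO = (Σα)·G^SO − ½·4·(Σα)² = (4/2)·11² = 242.
Deadweight loss = W^SO − W^NE = 138.5.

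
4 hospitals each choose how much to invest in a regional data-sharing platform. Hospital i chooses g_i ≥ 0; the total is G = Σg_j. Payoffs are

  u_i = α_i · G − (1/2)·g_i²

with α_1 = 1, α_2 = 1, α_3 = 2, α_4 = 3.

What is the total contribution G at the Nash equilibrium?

7

Hospital i's FOC: ∂u_i/∂g_i = α_i − g_i = 0, so g_i* = α_i.
NE contributions = (1, 1, 2, 3); G = 7.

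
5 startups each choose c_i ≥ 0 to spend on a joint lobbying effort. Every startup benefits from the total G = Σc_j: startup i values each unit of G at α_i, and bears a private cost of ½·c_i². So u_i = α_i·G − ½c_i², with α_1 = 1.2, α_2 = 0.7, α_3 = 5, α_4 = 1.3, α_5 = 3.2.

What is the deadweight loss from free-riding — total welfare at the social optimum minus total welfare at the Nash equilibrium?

214.37

Startup i's FOC: ∂u_i/∂c_i = α_i − c_i = 0, so c_i* = α_i.
NE contributions = (1.2, 0.7, 5, 1.3, 3.2); G = 11.4.
W^NE = (Σα)·G − ½Σα_i² = 11.4² − ½·38.86 = 110.53.
Planner sets c_i = Σα_j = 11.4 for every i, so G^SO = 5·11.4 = 57.
W^SO = (Σα)·G^SO − ½·5·(Σα)² = (5/2)·11.4² = 324.9.
Deadweight loss = W^SO − W^NE = 214.37.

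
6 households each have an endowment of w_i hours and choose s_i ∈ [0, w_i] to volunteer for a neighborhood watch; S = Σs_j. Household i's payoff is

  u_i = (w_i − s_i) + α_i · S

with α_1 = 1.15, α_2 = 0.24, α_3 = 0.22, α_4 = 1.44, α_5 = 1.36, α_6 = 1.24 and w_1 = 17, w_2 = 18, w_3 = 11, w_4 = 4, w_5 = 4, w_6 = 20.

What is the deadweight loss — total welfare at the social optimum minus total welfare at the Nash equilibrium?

∂u_i/∂s_i = α_i − 1, so household i contributes w_i if α_i > 1, else 0.
α_i > 1 for i ∈ {1, 4, 5, 6}; NE contributions (17, 0, 0, 4, 4, 20), S = 45.
W^NE = Σw_i − S^NE + (Σα_i)·S^NE = 74 + 4.65·45 = 283.25.
Planner: ∂(Σu_j)/∂s_i = Σα_j − 1 = 4.65 > 0, so everyone contributes w_i; S^SO = 74, W^SO = 74 + 4.65·74 = 418.1.
Deadweight loss = 134.85.

134.85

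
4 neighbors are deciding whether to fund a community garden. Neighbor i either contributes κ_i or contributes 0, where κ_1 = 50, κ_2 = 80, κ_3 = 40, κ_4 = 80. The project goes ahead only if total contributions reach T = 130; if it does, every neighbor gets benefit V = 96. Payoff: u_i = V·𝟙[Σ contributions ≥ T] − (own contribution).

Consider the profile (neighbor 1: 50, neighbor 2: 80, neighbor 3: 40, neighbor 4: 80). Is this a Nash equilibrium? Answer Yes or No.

Total = 250 ≥ 130: provided.
Neighbor 1 (pledges 50, payoff 46): dropping to 0 → total 200, payoff 96. Profitable deviation.

No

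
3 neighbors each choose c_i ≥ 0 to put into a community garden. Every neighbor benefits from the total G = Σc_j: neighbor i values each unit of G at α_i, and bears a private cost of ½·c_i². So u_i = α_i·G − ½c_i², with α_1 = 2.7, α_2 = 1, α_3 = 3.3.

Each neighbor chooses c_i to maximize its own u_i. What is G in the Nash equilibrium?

Neighbor i's FOC: ∂u_i/∂c_i = α_i − c_i = 0, so c_i* = α_i.
NE contributions = (2.7, 1, 3.3); G = 7.

7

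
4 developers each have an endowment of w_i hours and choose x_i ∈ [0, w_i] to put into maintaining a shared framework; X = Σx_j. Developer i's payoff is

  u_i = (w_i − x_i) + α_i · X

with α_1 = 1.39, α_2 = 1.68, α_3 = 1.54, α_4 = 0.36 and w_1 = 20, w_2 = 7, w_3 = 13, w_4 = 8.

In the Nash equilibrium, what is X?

40

∂u_i/∂x_i = α_i − 1, so developer i contributes w_i if α_i > 1, else 0.
α_i > 1 for i ∈ {1, 2, 3}; NE contributions (20, 7, 13, 0), X = 40.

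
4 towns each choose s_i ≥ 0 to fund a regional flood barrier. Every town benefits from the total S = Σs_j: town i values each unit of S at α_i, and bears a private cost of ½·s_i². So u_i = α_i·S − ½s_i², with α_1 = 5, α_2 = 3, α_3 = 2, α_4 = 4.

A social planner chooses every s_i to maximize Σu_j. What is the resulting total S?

Planner FOC: ∂(Σu_j)/∂s_i = (Σα_j) − s_i = 0, so s_i^SO = Σα_j = 14 for every i; S^SO = 56.

56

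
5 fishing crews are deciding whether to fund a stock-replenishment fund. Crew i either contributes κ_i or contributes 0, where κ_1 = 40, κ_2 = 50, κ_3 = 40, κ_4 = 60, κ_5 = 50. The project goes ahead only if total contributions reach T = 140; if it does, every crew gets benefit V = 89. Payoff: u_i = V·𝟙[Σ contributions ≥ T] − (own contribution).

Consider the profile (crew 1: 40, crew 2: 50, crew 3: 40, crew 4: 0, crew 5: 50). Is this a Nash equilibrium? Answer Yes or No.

No

Total = 180 ≥ 140: provided.
Crew 1 (pledges 40, payoff 49): dropping to 0 → total 140, payoff 89. Profitable deviation.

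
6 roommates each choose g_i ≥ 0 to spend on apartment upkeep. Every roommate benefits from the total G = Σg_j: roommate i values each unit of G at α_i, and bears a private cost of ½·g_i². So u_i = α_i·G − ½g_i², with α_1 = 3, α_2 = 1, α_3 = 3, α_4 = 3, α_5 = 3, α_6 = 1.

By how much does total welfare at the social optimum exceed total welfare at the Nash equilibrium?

411

Roommate i's FOC: ∂u_i/∂g_i = α_i − g_i = 0, so g_i* = α_i.
NE contributions = (3, 1, 3, 3, 3, 1); G = 14.
W^NE = (Σα)·G − ½Σα_i² = 14² − ½·38 = 177.
Planner sets g_i = Σα_j = 14 for every i, so G^SO = 6·14 = 84.
W^SO = (Σα)·G^SO − ½·6·(Σα)² = (6/2)·14² = 588.
Deadweight loss = W^SO − W^NE = 411.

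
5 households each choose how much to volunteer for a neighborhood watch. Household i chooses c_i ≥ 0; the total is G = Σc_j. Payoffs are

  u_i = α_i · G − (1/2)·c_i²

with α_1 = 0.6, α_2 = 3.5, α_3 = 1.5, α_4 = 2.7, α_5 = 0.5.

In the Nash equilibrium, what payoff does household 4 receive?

Household i's FOC: ∂u_i/∂c_i = α_i − c_i = 0, so c_i* = α_i.
NE contributions = (0.6, 3.5, 1.5, 2.7, 0.5); G = 8.8.
u_4 = α_4·G − ½·(c_4)² = 2.7·8.8 − ½·2.7² = 20.115.

20.115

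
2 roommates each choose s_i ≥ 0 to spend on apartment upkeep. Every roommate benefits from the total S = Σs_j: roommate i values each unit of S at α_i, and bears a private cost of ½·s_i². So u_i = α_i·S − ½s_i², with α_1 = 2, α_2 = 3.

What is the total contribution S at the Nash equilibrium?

5

Roommate i's FOC: ∂u_i/∂s_i = α_i − s_i = 0, so s_i* = α_i.
NE contributions = (2, 3); S = 5.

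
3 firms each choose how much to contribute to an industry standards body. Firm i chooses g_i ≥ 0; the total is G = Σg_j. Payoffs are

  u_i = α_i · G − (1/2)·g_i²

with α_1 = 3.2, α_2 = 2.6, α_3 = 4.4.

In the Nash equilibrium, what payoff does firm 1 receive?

27.52

Firm i's FOC: ∂u_i/∂g_i = α_i − g_i = 0, so g_i* = α_i.
NE contributions = (3.2, 2.6, 4.4); G = 10.2.
u_1 = α_1·G − ½·(g_1)² = 3.2·10.2 − ½·3.2² = 27.52.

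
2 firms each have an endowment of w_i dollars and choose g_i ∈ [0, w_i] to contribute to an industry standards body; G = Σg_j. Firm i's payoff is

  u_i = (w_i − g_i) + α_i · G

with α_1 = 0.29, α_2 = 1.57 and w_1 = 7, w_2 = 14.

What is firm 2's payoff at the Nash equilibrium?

∂u_i/∂g_i = α_i − 1, so firm i contributes w_i if α_i > 1, else 0.
α_i > 1 for i ∈ {2}; NE contributions (0, 14), G = 14.
u_2 = (14 − 14) + 1.57·14 = 21.98.

21.98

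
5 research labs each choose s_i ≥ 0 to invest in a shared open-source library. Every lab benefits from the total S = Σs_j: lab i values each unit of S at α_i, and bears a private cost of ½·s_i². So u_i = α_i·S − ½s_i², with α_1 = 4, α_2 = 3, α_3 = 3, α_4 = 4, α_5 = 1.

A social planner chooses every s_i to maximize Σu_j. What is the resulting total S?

75

Planner FOC: ∂(Σu_j)/∂s_i = (Σα_j) − s_i = 0, so s_i^SO = Σα_j = 15 for every i; S^SO = 75.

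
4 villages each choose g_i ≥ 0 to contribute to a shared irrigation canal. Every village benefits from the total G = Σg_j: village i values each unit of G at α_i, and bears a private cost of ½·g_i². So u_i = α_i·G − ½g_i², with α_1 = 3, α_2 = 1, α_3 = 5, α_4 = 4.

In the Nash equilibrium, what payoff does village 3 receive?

52.5

Village i's FOC: ∂u_i/∂g_i = α_i − g_i = 0, so g_i* = α_i.
NE contributions = (3, 1, 5, 4); G = 13.
u_3 = α_3·G − ½·(g_3)² = 5·13 − ½·5² = 52.5.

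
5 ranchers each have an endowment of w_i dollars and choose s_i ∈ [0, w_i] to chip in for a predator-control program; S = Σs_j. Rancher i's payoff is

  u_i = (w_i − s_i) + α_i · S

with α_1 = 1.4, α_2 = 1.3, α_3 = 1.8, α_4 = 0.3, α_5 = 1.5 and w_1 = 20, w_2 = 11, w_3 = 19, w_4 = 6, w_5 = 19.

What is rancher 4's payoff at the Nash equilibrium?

∂u_i/∂s_i = α_i − 1, so rancher i contributes w_i if α_i > 1, else 0.
α_i > 1 for i ∈ {1, 2, 3, 5}; NE contributions (20, 11, 19, 0, 19), S = 69.
u_4 = (6 − 0) + 0.3·69 = 26.7.

26.7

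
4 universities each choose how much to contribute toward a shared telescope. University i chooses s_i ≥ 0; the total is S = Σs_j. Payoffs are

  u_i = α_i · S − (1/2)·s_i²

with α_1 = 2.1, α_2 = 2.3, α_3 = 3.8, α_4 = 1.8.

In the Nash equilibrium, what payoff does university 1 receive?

18.795

University i's FOC: ∂u_i/∂s_i = α_i − s_i = 0, so s_i* = α_i.
NE contributions = (2.1, 2.3, 3.8, 1.8); S = 10.
u_1 = α_1·S − ½·(s_1)² = 2.1·10 − ½·2.1² = 18.795.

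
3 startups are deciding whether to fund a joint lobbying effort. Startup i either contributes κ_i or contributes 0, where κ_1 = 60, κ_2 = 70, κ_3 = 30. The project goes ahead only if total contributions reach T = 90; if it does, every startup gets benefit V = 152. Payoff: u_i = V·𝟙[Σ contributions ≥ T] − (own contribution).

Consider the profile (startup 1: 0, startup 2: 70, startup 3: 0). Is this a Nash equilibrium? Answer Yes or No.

No

Total = 70 < 90: not provided.
Startup 1 (pledges 0, payoff 0): pledging 60 → total 130, payoff 92. Profitable deviation.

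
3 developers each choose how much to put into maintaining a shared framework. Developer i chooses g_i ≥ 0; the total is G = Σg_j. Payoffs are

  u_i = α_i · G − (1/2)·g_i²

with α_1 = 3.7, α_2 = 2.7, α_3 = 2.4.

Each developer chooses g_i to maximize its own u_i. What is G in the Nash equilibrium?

8.8

Developer i's FOC: ∂u_i/∂g_i = α_i − g_i = 0, so g_i* = α_i.
NE contributions = (3.7, 2.7, 2.4); G = 8.8.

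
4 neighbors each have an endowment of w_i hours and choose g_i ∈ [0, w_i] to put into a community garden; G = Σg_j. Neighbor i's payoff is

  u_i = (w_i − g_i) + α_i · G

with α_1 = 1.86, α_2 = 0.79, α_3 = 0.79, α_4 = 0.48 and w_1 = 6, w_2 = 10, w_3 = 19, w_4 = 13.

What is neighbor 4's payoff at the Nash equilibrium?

∂u_i/∂g_i = α_i − 1, so neighbor i contributes w_i if α_i > 1, else 0.
α_i > 1 for i ∈ {1}; NE contributions (6, 0, 0, 0), G = 6.
u_4 = (13 − 0) + 0.48·6 = 15.88.

15.88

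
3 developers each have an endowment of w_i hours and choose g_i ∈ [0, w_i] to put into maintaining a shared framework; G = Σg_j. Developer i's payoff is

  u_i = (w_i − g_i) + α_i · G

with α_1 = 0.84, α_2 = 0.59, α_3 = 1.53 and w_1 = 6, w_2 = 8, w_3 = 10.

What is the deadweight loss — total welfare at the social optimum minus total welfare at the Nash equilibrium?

27.44

∂u_i/∂g_i = α_i − 1, so developer i contributes w_i if α_i > 1, else 0.
α_i > 1 for i ∈ {3}; NE contributions (0, 0, 10), G = 10.
W^NE = Σw_i − G^NE + (Σα_i)·G^NE = 24 + 1.96·10 = 43.6.
Planner: ∂(Σu_j)/∂g_i = Σα_j − 1 = 1.96 > 0, so everyone contributes w_i; G^SO = 24, W^SO = 24 + 1.96·24 = 71.04.
Deadweight loss = 27.44.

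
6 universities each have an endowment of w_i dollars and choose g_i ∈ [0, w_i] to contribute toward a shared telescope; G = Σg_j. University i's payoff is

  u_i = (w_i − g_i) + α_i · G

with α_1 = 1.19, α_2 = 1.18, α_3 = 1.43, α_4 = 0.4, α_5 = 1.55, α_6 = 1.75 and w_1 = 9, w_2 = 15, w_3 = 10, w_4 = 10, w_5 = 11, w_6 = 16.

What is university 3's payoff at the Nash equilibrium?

∂u_i/∂g_i = α_i − 1, so university i contributes w_i if α_i > 1, else 0.
α_i > 1 for i ∈ {1, 2, 3, 5, 6}; NE contributions (9, 15, 10, 0, 11, 16), G = 61.
u_3 = (10 − 10) + 1.43·61 = 87.23.

87.23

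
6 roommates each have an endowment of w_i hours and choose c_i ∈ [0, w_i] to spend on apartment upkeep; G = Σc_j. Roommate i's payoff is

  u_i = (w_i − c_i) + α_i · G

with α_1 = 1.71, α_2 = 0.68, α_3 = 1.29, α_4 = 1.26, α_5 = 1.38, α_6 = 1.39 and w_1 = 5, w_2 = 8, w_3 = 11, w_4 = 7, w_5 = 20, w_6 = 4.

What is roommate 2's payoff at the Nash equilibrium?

39.96

∂u_i/∂c_i = α_i − 1, so roommate i contributes w_i if α_i > 1, else 0.
α_i > 1 for i ∈ {1, 3, 4, 5, 6}; NE contributions (5, 0, 11, 7, 20, 4), G = 47.
u_2 = (8 − 0) + 0.68·47 = 39.96.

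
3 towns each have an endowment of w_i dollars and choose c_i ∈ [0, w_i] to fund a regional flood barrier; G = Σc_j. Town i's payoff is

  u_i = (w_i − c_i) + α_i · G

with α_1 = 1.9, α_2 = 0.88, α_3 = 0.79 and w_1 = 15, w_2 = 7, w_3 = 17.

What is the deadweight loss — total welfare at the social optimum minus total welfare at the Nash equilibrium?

∂u_i/∂c_i = α_i − 1, so town i contributes w_i if α_i > 1, else 0.
α_i > 1 for i ∈ {1}; NE contributions (15, 0, 0), G = 15.
W^NE = Σw_i − G^NE + (Σα_i)·G^NE = 39 + 2.57·15 = 77.55.
Planner: ∂(Σu_j)/∂c_i = Σα_j − 1 = 2.57 > 0, so everyone contributes w_i; G^SO = 39, W^SO = 39 + 2.57·39 = 139.23.
Deadweight loss = 61.68.

61.68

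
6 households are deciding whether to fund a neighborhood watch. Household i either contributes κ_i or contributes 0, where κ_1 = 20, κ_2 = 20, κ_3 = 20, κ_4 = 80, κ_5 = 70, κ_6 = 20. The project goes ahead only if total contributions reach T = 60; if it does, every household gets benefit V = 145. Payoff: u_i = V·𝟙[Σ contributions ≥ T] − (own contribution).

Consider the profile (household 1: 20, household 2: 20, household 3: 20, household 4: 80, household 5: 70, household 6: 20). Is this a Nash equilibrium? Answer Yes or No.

Total = 230 ≥ 60: provided.
Household 1 (pledges 20, payoff 125): dropping to 0 → total 210, payoff 145. Profitable deviation.

No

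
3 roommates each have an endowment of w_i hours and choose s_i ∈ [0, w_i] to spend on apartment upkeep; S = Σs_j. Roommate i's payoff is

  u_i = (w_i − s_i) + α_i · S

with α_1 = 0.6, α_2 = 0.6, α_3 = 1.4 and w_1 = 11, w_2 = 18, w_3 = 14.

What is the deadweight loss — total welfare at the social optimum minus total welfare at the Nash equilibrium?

46.4

∂u_i/∂s_i = α_i − 1, so roommate i contributes w_i if α_i > 1, else 0.
α_i > 1 for i ∈ {3}; NE contributions (0, 0, 14), S = 14.
W^NE = Σw_i − S^NE + (Σα_i)·S^NE = 43 + 1.6·14 = 65.4.
Planner: ∂(Σu_j)/∂s_i = Σα_j − 1 = 1.6 > 0, so everyone contributes w_i; S^SO = 43, W^SO = 43 + 1.6·43 = 111.8.
Deadweight loss = 46.4.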